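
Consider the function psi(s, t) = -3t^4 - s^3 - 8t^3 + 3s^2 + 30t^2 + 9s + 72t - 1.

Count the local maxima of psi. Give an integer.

2

psi separates as a function of s plus a function of t, so ∇psi=0 decouples.
∂psi/∂s = -3(s - 3)(s + 1) = 0 at s ∈ {-1, 3}; ∂psi/∂t = -12(t - 2)(t + 1)(t + 3) = 0 at t ∈ {-3, -1, 2}.
The Hessian is diagonal: diag(psi_ss, psi_tt). Second derivatives: psi_ss(-1)=12, psi_ss(3)=-12; psi_tt(-3)=-120, psi_tt(-1)=72, psi_tt(2)=-180.
Local maxima occur where both diagonal entries negative: (3, -3), (3, 2). Count: 2.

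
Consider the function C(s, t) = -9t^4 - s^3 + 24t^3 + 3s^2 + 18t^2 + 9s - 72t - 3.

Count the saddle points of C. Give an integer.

C separates as a function of s plus a function of t, so ∇C=0 decouples.
∂C/∂s = -3(s - 3)(s + 1) = 0 at s ∈ {-1, 3}; ∂C/∂t = -36(t - 2)(t - 1)(t + 1) = 0 at t ∈ {-1, 1, 2}.
The Hessian is diagonal: diag(C_ss, C_tt). Second derivatives: C_ss(-1)=12, C_ss(3)=-12; C_tt(-1)=-216, C_tt(1)=72, C_tt(2)=-108.
Saddle points occur where the two diagonal entries have opposite signs: (-1, -1), (-1, 2), (3, 1). Count: 3.

3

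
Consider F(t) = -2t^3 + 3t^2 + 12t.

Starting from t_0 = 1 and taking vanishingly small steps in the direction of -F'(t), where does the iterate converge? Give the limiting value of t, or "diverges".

F'(t) = -6(t - 2)(t + 1), so F'(1) = 12.
Gradient descent moves in the -F' direction, i.e. t is decreasing.
The nearest critical point in that direction is t = -1, where F'' = 18 > 0 (a local minimum). The iterate converges there.

-1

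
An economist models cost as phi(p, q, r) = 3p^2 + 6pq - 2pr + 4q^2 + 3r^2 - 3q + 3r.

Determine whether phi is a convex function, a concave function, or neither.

phi is quadratic, so its Hessian is the constant matrix H = [[6, 6, -2], [6, 8, 0], [-2, 0, 6]].
Leading principal minors: 6, 12, 40.
All positive ⇒ H ≻ 0 ⇒ convex.

convex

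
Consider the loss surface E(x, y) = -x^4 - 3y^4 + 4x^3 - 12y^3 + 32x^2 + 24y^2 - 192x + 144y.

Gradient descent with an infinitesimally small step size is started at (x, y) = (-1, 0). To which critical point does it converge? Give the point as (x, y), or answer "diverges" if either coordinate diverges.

E is separable, so gradient descent decouples: x follows -∂E/∂x, y follows -∂E/∂y.
∂E/∂x = -4(x - 4)(x - 3)(x + 4); at x=-1 this is -240, so x increases.
∂E/∂y = -12(y - 2)(y + 2)(y + 3); at y=0 this is 144, so y decreases.
x converges to its nearest critical value 3 (a local min of the x-part); y converges to -2. The iterate converges to (3, -2).

(3, -2)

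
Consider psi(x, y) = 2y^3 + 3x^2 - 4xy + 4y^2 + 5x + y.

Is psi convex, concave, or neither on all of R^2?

neither

The term 2y^3 is cubic, so the Hessian is not constant.
∂²psi/∂y² = 12y + 8, which takes both signs as y varies (negative for sufficiently negative y). A diagonal entry of the Hessian changing sign means the Hessian is neither positive- nor negative-semidefinite on all of R^2.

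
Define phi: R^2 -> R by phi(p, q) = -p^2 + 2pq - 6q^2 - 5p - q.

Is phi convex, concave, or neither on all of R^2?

concave

phi is quadratic, so its Hessian is the constant matrix H = [[-2, 2], [2, -12]].
det(H) = 20, tr(H) = -14.
det(H) > 0 and tr(H) < 0, so H is negative definite everywhere: concave.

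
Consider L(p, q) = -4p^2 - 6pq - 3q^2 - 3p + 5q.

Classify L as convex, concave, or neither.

concave

L is quadratic, so its Hessian is the constant matrix H = [[-8, -6], [-6, -6]].
det(H) = 12, tr(H) = -14.
det(H) > 0 and tr(H) < 0, so H is negative definite everywhere: concave.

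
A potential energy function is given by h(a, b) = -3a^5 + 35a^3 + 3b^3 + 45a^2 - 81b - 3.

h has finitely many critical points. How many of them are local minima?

2

h separates as a function of a plus a function of b, so ∇h=0 decouples.
∂h/∂a = -15a(a - 3)(a + 1)(a + 2) = 0 at a ∈ {-2, -1, 0, 3}; ∂h/∂b = 9(b - 3)(b + 3) = 0 at b ∈ {-3, 3}.
The Hessian is diagonal: diag(h_aa, h_bb). Second derivatives: h_aa(-2)=150, h_aa(-1)=-60, h_aa(0)=90, h_aa(3)=-900; h_bb(-3)=-54, h_bb(3)=54.
Local minima occur where both diagonal entries positive: (-2, 3), (0, 3). Count: 2.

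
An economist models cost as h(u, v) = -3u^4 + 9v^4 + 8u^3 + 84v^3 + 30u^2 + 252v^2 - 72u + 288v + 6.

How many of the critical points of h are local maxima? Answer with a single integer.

2

h separates as a function of u plus a function of v, so ∇h=0 decouples.
∂h/∂u = -12(u - 3)(u - 1)(u + 2) = 0 at u ∈ {-2, 1, 3}; ∂h/∂v = 36(v + 1)(v + 2)(v + 4) = 0 at v ∈ {-4, -2, -1}.
The Hessian is diagonal: diag(h_uu, h_vv). Second derivatives: h_uu(-2)=-180, h_uu(1)=72, h_uu(3)=-120; h_vv(-4)=216, h_vv(-2)=-72, h_vv(-1)=108.
Local maxima occur where both diagonal entries negative: (-2, -2), (3, -2). Count: 2.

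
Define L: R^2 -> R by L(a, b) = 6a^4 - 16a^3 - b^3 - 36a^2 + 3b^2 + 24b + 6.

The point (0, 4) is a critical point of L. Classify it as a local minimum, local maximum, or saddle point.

The mixed partial ∂²L/∂a∂b is 0, so the Hessian at any point is diag(L_aa, L_bb) = diag(24(3a^2 - 4a - 3), 6(-b + 1)).
At (0, 4): H = diag(-72, -18).
Both eigenvalues are negative, so H is negative definite: a local maximum.

local maximum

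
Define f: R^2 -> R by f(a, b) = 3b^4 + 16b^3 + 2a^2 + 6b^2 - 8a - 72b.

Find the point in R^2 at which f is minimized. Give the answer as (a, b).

f(a,b) separates as P(a) + Q(b), so its minimum is min P + min Q.
P'(a) = 4a - 8 vanishes at a ∈ {2}; Q'(b) = 12(b - 1)(b + 2)(b + 3) vanishes at b ∈ {-3, -2, 1}.
Local minima of P (where P''>0): P(2)=-8. Local minima of Q: Q(-3)=81, Q(1)=-47.
So the global minimum of f is P(2) + Q(1) = -8 − 47 = -55, attained at (2, 1).

(2, 1)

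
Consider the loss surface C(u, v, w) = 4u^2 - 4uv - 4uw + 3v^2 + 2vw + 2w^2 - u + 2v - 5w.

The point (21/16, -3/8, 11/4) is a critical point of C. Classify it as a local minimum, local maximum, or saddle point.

The Hessian is constant: H = [[8, -4, -4], [-4, 6, 2], [-4, 2, 4]].
Leading principal minors: Δ₁ = 8, Δ₂ = 32, Δ₃ = 64.
All leading minors are positive, so H is positive definite: a local minimum.

local minimum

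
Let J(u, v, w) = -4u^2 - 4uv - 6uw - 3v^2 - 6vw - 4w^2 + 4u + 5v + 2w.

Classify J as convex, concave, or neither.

J is quadratic, so its Hessian is the constant matrix H = [[-8, -4, -6], [-4, -6, -6], [-6, -6, -8]].
Leading principal minors: -8, 32, -40.
Signs alternate −, +, − ⇒ H ≺ 0 ⇒ concave.

concave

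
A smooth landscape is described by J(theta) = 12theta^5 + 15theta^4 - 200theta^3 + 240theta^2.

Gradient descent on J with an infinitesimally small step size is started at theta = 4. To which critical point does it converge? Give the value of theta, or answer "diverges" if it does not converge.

2

J'(theta) = 60theta(theta - 2)(theta - 1)(theta + 4), so J'(4) = 11520.
Gradient descent moves in the -J' direction, i.e. theta is decreasing.
The nearest critical point in that direction is theta = 2, where J'' = 720 > 0 (a local minimum). The iterate converges there.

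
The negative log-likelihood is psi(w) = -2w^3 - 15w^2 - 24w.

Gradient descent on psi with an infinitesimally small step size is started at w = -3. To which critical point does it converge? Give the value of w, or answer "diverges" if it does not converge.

psi'(w) = -6(w + 1)(w + 4), so psi'(-3) = 12.
Gradient descent moves in the -psi' direction, i.e. w is decreasing.
The nearest critical point in that direction is w = -4, where psi'' = 18 > 0 (a local minimum). The iterate converges there.

-4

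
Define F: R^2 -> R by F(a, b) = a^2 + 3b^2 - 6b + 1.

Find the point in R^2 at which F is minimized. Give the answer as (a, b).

F(a,b) separates as P(a) + Q(b) + 1, so its minimum is min P + min Q + 1.
P'(a) = 2a vanishes at a ∈ {0}; Q'(b) = 6b - 6 vanishes at b ∈ {1}.
Local minima of P (where P''>0): P(0)=0. Local minima of Q: Q(1)=-3.
So the global minimum of F is P(0) + Q(1) + 1 = 0 − 3 + 1 = -2, attained at (0, 1).

(0, 1)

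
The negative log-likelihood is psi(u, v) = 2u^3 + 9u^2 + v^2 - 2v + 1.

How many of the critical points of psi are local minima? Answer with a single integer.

psi separates as a function of u plus a function of v, so ∇psi=0 decouples.
∂psi/∂u = 6u(u + 3) = 0 at u ∈ {-3, 0}; ∂psi/∂v = 2(v - 1) = 0 at v ∈ {1}.
The Hessian is diagonal: diag(psi_uu, psi_vv). Second derivatives: psi_uu(-3)=-18, psi_uu(0)=18; psi_vv(1)=2.
Local minima occur where both diagonal entries positive: (0, 1). Count: 1.

1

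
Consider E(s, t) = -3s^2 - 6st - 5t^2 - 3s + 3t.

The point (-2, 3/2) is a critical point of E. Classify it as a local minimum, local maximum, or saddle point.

The Hessian of E is constant: H = [[-6, -6], [-6, -10]].
det(H) = (-6)·(-10) − (-6)² = 24.
det(H) > 0 and tr(H) = -16 < 0, so H is negative definite and the point is a local maximum.

local maximum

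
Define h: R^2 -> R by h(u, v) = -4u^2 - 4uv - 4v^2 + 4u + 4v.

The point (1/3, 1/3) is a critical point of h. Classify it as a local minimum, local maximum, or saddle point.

local maximum

The Hessian of h is constant: H = [[-8, -4], [-4, -8]].
det(H) = (-8)·(-8) − (-4)² = 48.
det(H) > 0 and tr(H) = -16 < 0, so H is negative definite and the point is a local maximum.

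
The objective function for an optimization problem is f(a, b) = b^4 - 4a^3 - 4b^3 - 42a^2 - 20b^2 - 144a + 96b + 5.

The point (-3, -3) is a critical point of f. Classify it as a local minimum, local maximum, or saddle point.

saddle point

The mixed partial ∂²f/∂a∂b is 0, so the Hessian at any point is diag(f_aa, f_bb) = diag(-12(2a + 7), 4(3b^2 - 6b - 10)).
At (-3, -3): H = diag(-12, 140).
The eigenvalues have opposite signs, so H is indefinite: a saddle point.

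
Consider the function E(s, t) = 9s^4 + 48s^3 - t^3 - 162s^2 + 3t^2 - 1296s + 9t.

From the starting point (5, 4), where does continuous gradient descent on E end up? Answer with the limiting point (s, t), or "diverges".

diverges

E is separable, so gradient descent decouples: s follows -∂E/∂s, t follows -∂E/∂t.
∂E/∂s = 36(s - 3)(s + 3)(s + 4); at s=5 this is 5184, so s decreases.
∂E/∂t = -3(t - 3)(t + 1); at t=4 this is -15, so t increases.
The t-coordinate has no critical point in that direction and runs off to infinity.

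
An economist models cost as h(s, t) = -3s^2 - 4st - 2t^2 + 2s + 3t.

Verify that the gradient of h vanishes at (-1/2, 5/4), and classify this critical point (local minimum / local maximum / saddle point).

∇h = (-6s - 4t + 2, -4s - 4t + 3); substituting (-1/2, 5/4) gives ∇h = (0, 0), so (-1/2, 5/4) is indeed a critical point.
The Hessian of h is constant: H = [[-6, -4], [-4, -4]].
det(H) = (-6)·(-4) − (-4)² = 8.
det(H) > 0 and tr(H) = -10 < 0, so H is negative definite and the point is a local maximum.

local maximum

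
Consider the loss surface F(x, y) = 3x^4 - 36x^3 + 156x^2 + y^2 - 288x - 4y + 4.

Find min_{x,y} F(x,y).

F(x,y) separates as P(x) + Q(y) + 4, so its minimum is min P + min Q + 4.
P'(x) = 12(x - 4)(x - 3)(x - 2) vanishes at x ∈ {2, 3, 4}; Q'(y) = 2y - 4 vanishes at y ∈ {2}.
Local minima of P (where P''>0): P(2)=-192, P(4)=-192. Local minima of Q: Q(2)=-4.
So the global minimum of F is P(2) + Q(2) + 4 = -192 − 4 + 4 = -192, attained at (2, 2).

-192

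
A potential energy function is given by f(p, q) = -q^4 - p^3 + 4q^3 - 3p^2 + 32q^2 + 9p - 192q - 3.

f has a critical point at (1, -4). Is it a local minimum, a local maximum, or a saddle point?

local maximum

The mixed partial ∂²f/∂p∂q is 0, so the Hessian at any point is diag(f_pp, f_qq) = diag(-6(p + 1), 4(-3q^2 + 6q + 16)).
At (1, -4): H = diag(-12, -224).
Both eigenvalues are negative, so H is negative definite: a local maximum.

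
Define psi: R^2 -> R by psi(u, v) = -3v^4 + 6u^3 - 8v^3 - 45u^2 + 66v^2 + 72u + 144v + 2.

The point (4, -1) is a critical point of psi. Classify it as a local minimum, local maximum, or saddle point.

local minimum

The mixed partial ∂²psi/∂u∂v is 0, so the Hessian at any point is diag(psi_uu, psi_vv) = diag(18(2u - 5), 12(-3v^2 - 4v + 11)).
At (4, -1): H = diag(54, 144).
Both eigenvalues are positive, so H is positive definite: a local minimum.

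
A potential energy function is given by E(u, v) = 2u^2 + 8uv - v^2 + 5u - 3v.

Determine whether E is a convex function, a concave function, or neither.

E is quadratic, so its Hessian is the constant matrix H = [[4, 8], [8, -2]].
det(H) = -72, tr(H) = 2.
det(H) < 0, so H is indefinite: neither convex nor concave.

neither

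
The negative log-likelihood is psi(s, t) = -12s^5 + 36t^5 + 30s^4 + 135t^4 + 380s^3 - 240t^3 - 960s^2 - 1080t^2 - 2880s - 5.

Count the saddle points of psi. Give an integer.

8

psi separates as a function of s plus a function of t, so ∇psi=0 decouples.
∂psi/∂s = -60(s - 4)(s - 3)(s + 1)(s + 4) = 0 at s ∈ {-4, -1, 3, 4}; ∂psi/∂t = 180t(t - 2)(t + 2)(t + 3) = 0 at t ∈ {-3, -2, 0, 2}.
The Hessian is diagonal: diag(psi_ss, psi_tt). Second derivatives: psi_ss(-4)=10080, psi_ss(-1)=-3600, psi_ss(3)=1680, psi_ss(4)=-2400; psi_tt(-3)=-2700, psi_tt(-2)=1440, psi_tt(0)=-2160, psi_tt(2)=7200.
Saddle points occur where the two diagonal entries have opposite signs: (-4, -3), (-4, 0), (-1, -2), (-1, 2), (3, -3), (3, 0), (4, -2), (4, 2). Count: 8.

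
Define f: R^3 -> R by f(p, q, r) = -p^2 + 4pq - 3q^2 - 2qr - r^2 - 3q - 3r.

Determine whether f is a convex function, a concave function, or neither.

f is quadratic, so its Hessian is the constant matrix H = [[-2, 4, 0], [4, -6, -2], [0, -2, -2]].
Leading principal minors: -2, -4, 16.
Neither pattern holds ⇒ H is indefinite ⇒ neither convex nor concave.

neither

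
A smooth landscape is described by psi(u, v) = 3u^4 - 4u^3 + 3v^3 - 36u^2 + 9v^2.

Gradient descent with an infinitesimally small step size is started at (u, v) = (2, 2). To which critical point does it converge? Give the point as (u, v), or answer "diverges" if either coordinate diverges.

(3, 0)

psi is separable, so gradient descent decouples: u follows -∂psi/∂u, v follows -∂psi/∂v.
∂psi/∂u = 12u(u - 3)(u + 2); at u=2 this is -96, so u increases.
∂psi/∂v = 9v(v + 2); at v=2 this is 72, so v decreases.
u converges to its nearest critical value 3 (a local min of the u-part); v converges to 0. The iterate converges to (3, 0).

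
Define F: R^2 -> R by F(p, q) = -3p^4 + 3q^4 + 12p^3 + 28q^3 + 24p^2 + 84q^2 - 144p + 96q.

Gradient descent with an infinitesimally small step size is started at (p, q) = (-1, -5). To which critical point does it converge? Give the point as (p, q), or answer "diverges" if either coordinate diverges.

(2, -4)

F is separable, so gradient descent decouples: p follows -∂F/∂p, q follows -∂F/∂q.
∂F/∂p = -12(p - 3)(p - 2)(p + 2); at p=-1 this is -144, so p increases.
∂F/∂q = 12(q + 1)(q + 2)(q + 4); at q=-5 this is -144, so q increases.
p converges to its nearest critical value 2 (a local min of the p-part); q converges to -4. The iterate converges to (2, -4).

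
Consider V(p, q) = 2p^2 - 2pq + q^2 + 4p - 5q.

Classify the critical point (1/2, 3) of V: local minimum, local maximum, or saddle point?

The Hessian of V is constant: H = [[4, -2], [-2, 2]].
det(H) = 4·2 − (-2)² = 4.
det(H) > 0 and tr(H) = 6 > 0, so H is positive definite and the point is a local minimum.

local minimum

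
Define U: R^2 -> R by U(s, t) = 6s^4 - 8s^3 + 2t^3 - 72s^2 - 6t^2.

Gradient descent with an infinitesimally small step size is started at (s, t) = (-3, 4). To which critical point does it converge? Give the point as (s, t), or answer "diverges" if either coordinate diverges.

U is separable, so gradient descent decouples: s follows -∂U/∂s, t follows -∂U/∂t.
∂U/∂s = 24s(s - 3)(s + 2); at s=-3 this is -432, so s increases.
∂U/∂t = 6t(t - 2); at t=4 this is 48, so t decreases.
s converges to its nearest critical value -2 (a local min of the s-part); t converges to 2. The iterate converges to (-2, 2).

(-2, 2)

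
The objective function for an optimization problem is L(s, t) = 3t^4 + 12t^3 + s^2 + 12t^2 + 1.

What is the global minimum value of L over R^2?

1

L(s,t) separates as P(s) + Q(t) + 1, so its minimum is min P + min Q + 1.
P'(s) = 2s vanishes at s ∈ {0}; Q'(t) = 12t(t + 1)(t + 2) vanishes at t ∈ {-2, -1, 0}.
Local minima of P (where P''>0): P(0)=0. Local minima of Q: Q(-2)=0, Q(0)=0.
So the global minimum of L is P(0) + Q(-2) + 1 = 0 + 0 + 1 = 1, attained at (0, -2).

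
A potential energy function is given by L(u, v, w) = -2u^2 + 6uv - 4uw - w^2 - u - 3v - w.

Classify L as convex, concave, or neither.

neither

L is quadratic, so its Hessian is the constant matrix H = [[-4, 6, -4], [6, 0, 0], [-4, 0, -2]].
Leading principal minors: -4, -36, 72.
Neither pattern holds ⇒ H is indefinite ⇒ neither convex nor concave.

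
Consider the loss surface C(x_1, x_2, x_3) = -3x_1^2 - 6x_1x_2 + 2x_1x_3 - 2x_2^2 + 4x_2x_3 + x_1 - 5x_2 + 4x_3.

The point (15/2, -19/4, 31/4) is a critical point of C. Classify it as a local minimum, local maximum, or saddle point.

saddle point

The Hessian is constant: H = [[-6, -6, 2], [-6, -4, 4], [2, 4, 0]].
Leading principal minors: Δ₁ = -6, Δ₂ = -12, Δ₃ = 16.
The minors fit neither the all-positive nor the alternating-sign pattern, so H is indefinite: a saddle point.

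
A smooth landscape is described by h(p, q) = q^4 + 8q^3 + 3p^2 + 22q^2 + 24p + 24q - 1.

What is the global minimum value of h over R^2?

-58

h(p,q) separates as A(p) + B(q) − 1, so its minimum is min A + min B − 1.
A'(p) = 6p + 24 vanishes at p ∈ {-4}; B'(q) = 4(q + 1)(q + 2)(q + 3) vanishes at q ∈ {-3, -2, -1}.
Local minima of A (where A''>0): A(-4)=-48. Local minima of B: B(-3)=-9, B(-1)=-9.
So the global minimum of h is A(-4) + B(-3) − 1 = -48 − 9 − 1 = -58, attained at (-4, -3).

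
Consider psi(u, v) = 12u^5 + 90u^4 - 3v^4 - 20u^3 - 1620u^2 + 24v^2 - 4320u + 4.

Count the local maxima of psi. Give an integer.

psi separates as a function of u plus a function of v, so ∇psi=0 decouples.
∂psi/∂u = 60(u - 3)(u + 2)(u + 3)(u + 4) = 0 at u ∈ {-4, -3, -2, 3}; ∂psi/∂v = -12v(v - 2)(v + 2) = 0 at v ∈ {-2, 0, 2}.
The Hessian is diagonal: diag(psi_uu, psi_vv). Second derivatives: psi_uu(-4)=-840, psi_uu(-3)=360, psi_uu(-2)=-600, psi_uu(3)=12600; psi_vv(-2)=-96, psi_vv(0)=48, psi_vv(2)=-96.
Local maxima occur where both diagonal entries negative: (-4, -2), (-4, 2), (-2, -2), (-2, 2). Count: 4.

4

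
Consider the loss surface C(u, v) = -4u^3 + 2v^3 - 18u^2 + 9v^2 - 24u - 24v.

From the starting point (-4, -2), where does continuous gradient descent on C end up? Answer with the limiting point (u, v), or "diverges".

C is separable, so gradient descent decouples: u follows -∂C/∂u, v follows -∂C/∂v.
∂C/∂u = -12(u + 1)(u + 2); at u=-4 this is -72, so u increases.
∂C/∂v = 6(v - 1)(v + 4); at v=-2 this is -36, so v increases.
u converges to its nearest critical value -2 (a local min of the u-part); v converges to 1. The iterate converges to (-2, 1).

(-2, 1)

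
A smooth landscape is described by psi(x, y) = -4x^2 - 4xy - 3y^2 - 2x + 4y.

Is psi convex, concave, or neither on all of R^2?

concave

psi is quadratic, so its Hessian is the constant matrix H = [[-8, -4], [-4, -6]].
det(H) = 32, tr(H) = -14.
det(H) > 0 and tr(H) < 0, so H is negative definite everywhere: concave.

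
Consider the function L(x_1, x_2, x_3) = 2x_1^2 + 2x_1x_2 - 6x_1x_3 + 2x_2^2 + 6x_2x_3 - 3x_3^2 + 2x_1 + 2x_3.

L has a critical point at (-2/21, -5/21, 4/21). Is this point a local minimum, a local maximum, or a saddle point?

The Hessian is constant: H = [[4, 2, -6], [2, 4, 6], [-6, 6, -6]].
Leading principal minors: Δ₁ = 4, Δ₂ = 12, Δ₃ = -504.
The minors fit neither the all-positive nor the alternating-sign pattern, so H is indefinite: a saddle point.

saddle point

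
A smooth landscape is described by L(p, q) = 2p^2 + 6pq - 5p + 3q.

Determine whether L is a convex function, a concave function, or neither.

L is quadratic, so its Hessian is the constant matrix H = [[4, 6], [6, 0]].
det(H) = -36, tr(H) = 4.
det(H) < 0, so H is indefinite: neither convex nor concave.

neither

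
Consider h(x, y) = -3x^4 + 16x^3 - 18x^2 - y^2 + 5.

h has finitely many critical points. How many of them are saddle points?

1

h separates as a function of x plus a function of y, so ∇h=0 decouples.
∂h/∂x = -12x(x - 3)(x - 1) = 0 at x ∈ {0, 1, 3}; ∂h/∂y = -2y = 0 at y ∈ {0}.
The Hessian is diagonal: diag(h_xx, h_yy). Second derivatives: h_xx(0)=-36, h_xx(1)=24, h_xx(3)=-72; h_yy(0)=-2.
Saddle points occur where the two diagonal entries have opposite signs: (1, 0). Count: 1.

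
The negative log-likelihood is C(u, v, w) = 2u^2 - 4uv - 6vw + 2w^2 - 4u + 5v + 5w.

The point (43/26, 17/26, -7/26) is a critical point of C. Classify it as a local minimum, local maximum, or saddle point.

saddle point

The Hessian is constant: H = [[4, -4, 0], [-4, 0, -6], [0, -6, 4]].
Leading principal minors: Δ₁ = 4, Δ₂ = -16, Δ₃ = -208.
The minors fit neither the all-positive nor the alternating-sign pattern, so H is indefinite: a saddle point.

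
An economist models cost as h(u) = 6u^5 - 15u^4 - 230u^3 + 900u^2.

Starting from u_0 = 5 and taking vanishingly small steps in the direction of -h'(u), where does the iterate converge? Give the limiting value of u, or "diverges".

h'(u) = 30u(u - 4)(u - 3)(u + 5), so h'(5) = 3000.
Gradient descent moves in the -h' direction, i.e. u is decreasing.
The nearest critical point in that direction is u = 4, where h'' = 1080 > 0 (a local minimum). The iterate converges there.

4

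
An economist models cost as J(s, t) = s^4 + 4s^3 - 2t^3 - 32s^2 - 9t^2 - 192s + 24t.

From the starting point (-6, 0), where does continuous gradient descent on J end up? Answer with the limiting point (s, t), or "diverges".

(-4, -4)

J is separable, so gradient descent decouples: s follows -∂J/∂s, t follows -∂J/∂t.
∂J/∂s = 4(s - 4)(s + 3)(s + 4); at s=-6 this is -240, so s increases.
∂J/∂t = -6(t - 1)(t + 4); at t=0 this is 24, so t decreases.
s converges to its nearest critical value -4 (a local min of the s-part); t converges to -4. The iterate converges to (-4, -4).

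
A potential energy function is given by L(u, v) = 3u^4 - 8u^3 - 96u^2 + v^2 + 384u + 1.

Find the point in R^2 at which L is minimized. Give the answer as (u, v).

(-4, 0)

L(u,v) separates as P(u) + Q(v) + 1, so its minimum is min P + min Q + 1.
P'(u) = 12(u - 4)(u - 2)(u + 4) vanishes at u ∈ {-4, 2, 4}; Q'(v) = 2v vanishes at v ∈ {0}.
Local minima of P (where P''>0): P(-4)=-1792, P(4)=256. Local minima of Q: Q(0)=0.
So the global minimum of L is P(-4) + Q(0) + 1 = -1792 + 0 + 1 = -1791, attained at (-4, 0).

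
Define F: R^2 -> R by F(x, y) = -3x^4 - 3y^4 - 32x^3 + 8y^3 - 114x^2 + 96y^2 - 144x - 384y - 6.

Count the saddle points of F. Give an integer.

F separates as a function of x plus a function of y, so ∇F=0 decouples.
∂F/∂x = -12(x + 1)(x + 3)(x + 4) = 0 at x ∈ {-4, -3, -1}; ∂F/∂y = -12(y - 4)(y - 2)(y + 4) = 0 at y ∈ {-4, 2, 4}.
The Hessian is diagonal: diag(F_xx, F_yy). Second derivatives: F_xx(-4)=-36, F_xx(-3)=24, F_xx(-1)=-72; F_yy(-4)=-576, F_yy(2)=144, F_yy(4)=-192.
Saddle points occur where the two diagonal entries have opposite signs: (-4, 2), (-3, -4), (-3, 4), (-1, 2). Count: 4.

4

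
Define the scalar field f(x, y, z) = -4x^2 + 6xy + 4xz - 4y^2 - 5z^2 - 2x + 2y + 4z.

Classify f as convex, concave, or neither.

concave

f is quadratic, so its Hessian is the constant matrix H = [[-8, 6, 4], [6, -8, 0], [4, 0, -10]].
Leading principal minors: -8, 28, -152.
Signs alternate −, +, − ⇒ H ≺ 0 ⇒ concave.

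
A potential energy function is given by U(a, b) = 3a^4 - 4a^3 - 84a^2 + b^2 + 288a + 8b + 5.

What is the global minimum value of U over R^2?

U(a,b) separates as P(a) + Q(b) + 5, so its minimum is min P + min Q + 5.
P'(a) = 12(a - 3)(a - 2)(a + 4) vanishes at a ∈ {-4, 2, 3}; Q'(b) = 2b + 8 vanishes at b ∈ {-4}.
Local minima of P (where P''>0): P(-4)=-1472, P(3)=243. Local minima of Q: Q(-4)=-16.
So the global minimum of U is P(-4) + Q(-4) + 5 = -1472 − 16 + 5 = -1483, attained at (-4, -4).

-1483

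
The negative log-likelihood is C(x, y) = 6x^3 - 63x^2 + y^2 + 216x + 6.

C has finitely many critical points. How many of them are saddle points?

1

C separates as a function of x plus a function of y, so ∇C=0 decouples.
∂C/∂x = 18(x - 4)(x - 3) = 0 at x ∈ {3, 4}; ∂C/∂y = 2y = 0 at y ∈ {0}.
The Hessian is diagonal: diag(C_xx, C_yy). Second derivatives: C_xx(3)=-18, C_xx(4)=18; C_yy(0)=2.
Saddle points occur where the two diagonal entries have opposite signs: (3, 0). Count: 1.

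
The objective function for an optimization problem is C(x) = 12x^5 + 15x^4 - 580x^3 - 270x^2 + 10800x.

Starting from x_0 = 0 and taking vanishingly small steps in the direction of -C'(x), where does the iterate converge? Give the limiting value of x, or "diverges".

C'(x) = 60(x - 4)(x - 3)(x + 3)(x + 5), so C'(0) = 10800.
Gradient descent moves in the -C' direction, i.e. x is decreasing.
The nearest critical point in that direction is x = -3, where C'' = 5040 > 0 (a local minimum). The iterate converges there.

-3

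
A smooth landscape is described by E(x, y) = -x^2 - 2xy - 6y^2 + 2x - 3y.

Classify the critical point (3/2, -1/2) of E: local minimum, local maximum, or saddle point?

The Hessian of E is constant: H = [[-2, -2], [-2, -12]].
det(H) = (-2)·(-12) − (-2)² = 20.
det(H) > 0 and tr(H) = -14 < 0, so H is negative definite and the point is a local maximum.

local maximum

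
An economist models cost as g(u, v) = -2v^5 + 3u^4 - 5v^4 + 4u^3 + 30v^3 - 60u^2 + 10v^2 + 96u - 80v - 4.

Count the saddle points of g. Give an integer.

6

g separates as a function of u plus a function of v, so ∇g=0 decouples.
∂g/∂u = 12(u - 2)(u - 1)(u + 4) = 0 at u ∈ {-4, 1, 2}; ∂g/∂v = -10(v - 2)(v - 1)(v + 1)(v + 4) = 0 at v ∈ {-4, -1, 1, 2}.
The Hessian is diagonal: diag(g_uu, g_vv). Second derivatives: g_uu(-4)=360, g_uu(1)=-60, g_uu(2)=72; g_vv(-4)=900, g_vv(-1)=-180, g_vv(1)=100, g_vv(2)=-180.
Saddle points occur where the two diagonal entries have opposite signs: (-4, -1), (-4, 2), (1, -4), (1, 1), (2, -1), (2, 2). Count: 6.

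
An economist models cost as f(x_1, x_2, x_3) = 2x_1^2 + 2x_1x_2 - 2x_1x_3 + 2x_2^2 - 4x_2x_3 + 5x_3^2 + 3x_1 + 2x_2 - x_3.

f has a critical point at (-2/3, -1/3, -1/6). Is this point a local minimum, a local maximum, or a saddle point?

local minimum

The Hessian is constant: H = [[4, 2, -2], [2, 4, -4], [-2, -4, 10]].
Leading principal minors: Δ₁ = 4, Δ₂ = 12, Δ₃ = 72.
All leading minors are positive, so H is positive definite: a local minimum.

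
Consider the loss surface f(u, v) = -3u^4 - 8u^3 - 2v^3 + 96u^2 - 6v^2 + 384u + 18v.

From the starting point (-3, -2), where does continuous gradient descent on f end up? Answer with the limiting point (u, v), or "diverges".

f is separable, so gradient descent decouples: u follows -∂f/∂u, v follows -∂f/∂v.
∂f/∂u = -12(u - 4)(u + 2)(u + 4); at u=-3 this is -84, so u increases.
∂f/∂v = -6(v - 1)(v + 3); at v=-2 this is 18, so v decreases.
u converges to its nearest critical value -2 (a local min of the u-part); v converges to -3. The iterate converges to (-2, -3).

(-2, -3)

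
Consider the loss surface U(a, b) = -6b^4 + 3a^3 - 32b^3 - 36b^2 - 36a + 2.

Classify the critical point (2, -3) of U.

The mixed partial ∂²U/∂a∂b is 0, so the Hessian at any point is diag(U_aa, U_bb) = diag(18a, -24(3b^2 + 8b + 3)).
At (2, -3): H = diag(36, -144).
The eigenvalues have opposite signs, so H is indefinite: a saddle point.

saddle point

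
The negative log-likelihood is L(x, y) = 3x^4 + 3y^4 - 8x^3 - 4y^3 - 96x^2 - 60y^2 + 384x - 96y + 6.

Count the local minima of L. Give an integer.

4

L separates as a function of x plus a function of y, so ∇L=0 decouples.
∂L/∂x = 12(x - 4)(x - 2)(x + 4) = 0 at x ∈ {-4, 2, 4}; ∂L/∂y = 12(y - 4)(y + 1)(y + 2) = 0 at y ∈ {-2, -1, 4}.
The Hessian is diagonal: diag(L_xx, L_yy). Second derivatives: L_xx(-4)=576, L_xx(2)=-144, L_xx(4)=192; L_yy(-2)=72, L_yy(-1)=-60, L_yy(4)=360.
Local minima occur where both diagonal entries positive: (-4, -2), (-4, 4), (4, -2), (4, 4). Count: 4.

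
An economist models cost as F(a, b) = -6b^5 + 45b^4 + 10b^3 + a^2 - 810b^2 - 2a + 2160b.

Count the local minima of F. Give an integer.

F separates as a function of a plus a function of b, so ∇F=0 decouples.
∂F/∂a = 2(a - 1) = 0 at a ∈ {1}; ∂F/∂b = -30(b - 4)(b - 3)(b - 2)(b + 3) = 0 at b ∈ {-3, 2, 3, 4}.
The Hessian is diagonal: diag(F_aa, F_bb). Second derivatives: F_aa(1)=2; F_bb(-3)=6300, F_bb(2)=-300, F_bb(3)=180, F_bb(4)=-420.
Local minima occur where both diagonal entries positive: (1, -3), (1, 3). Count: 2.

2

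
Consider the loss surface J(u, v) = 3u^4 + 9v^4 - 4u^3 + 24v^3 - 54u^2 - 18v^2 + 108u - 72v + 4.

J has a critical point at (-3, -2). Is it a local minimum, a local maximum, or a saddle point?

The mixed partial ∂²J/∂u∂v is 0, so the Hessian at any point is diag(J_uu, J_vv) = diag(12(3u^2 - 2u - 9), 36(3v^2 + 4v - 1)).
At (-3, -2): H = diag(288, 108).
Both eigenvalues are positive, so H is positive definite: a local minimum.

local minimum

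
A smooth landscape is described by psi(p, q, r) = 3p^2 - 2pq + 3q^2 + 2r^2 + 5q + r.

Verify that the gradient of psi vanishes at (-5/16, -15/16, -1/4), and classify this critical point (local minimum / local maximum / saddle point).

local minimum

∇psi = (6p - 2q, -2p + 6q + 5, 4r + 1); substituting (-5/16, -15/16, -1/4) gives ∇psi = (0, 0, 0), so (-5/16, -15/16, -1/4) is indeed a critical point.
The Hessian is constant: H = [[6, -2, 0], [-2, 6, 0], [0, 0, 4]].
Leading principal minors: Δ₁ = 6, Δ₂ = 32, Δ₃ = 128.
All leading minors are positive, so H is positive definite: a local minimum.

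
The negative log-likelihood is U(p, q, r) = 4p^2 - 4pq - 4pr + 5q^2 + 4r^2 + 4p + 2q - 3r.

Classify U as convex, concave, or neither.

U is quadratic, so its Hessian is the constant matrix H = [[8, -4, -4], [-4, 10, 0], [-4, 0, 8]].
Leading principal minors: 8, 64, 352.
All positive ⇒ H ≻ 0 ⇒ convex.

convex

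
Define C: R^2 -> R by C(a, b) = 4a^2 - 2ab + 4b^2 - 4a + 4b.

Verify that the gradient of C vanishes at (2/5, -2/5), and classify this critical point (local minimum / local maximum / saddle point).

∇C = (8a - 2b - 4, -2a + 8b + 4); substituting (2/5, -2/5) gives ∇C = (0, 0), so (2/5, -2/5) is indeed a critical point.
The Hessian of C is constant: H = [[8, -2], [-2, 8]].
det(H) = 8·8 − (-2)² = 60.
det(H) > 0 and tr(H) = 16 > 0, so H is positive definite and the point is a local minimum.

local minimum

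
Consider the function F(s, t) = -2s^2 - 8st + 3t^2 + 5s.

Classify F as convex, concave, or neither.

F is quadratic, so its Hessian is the constant matrix H = [[-4, -8], [-8, 6]].
det(H) = -88, tr(H) = 2.
det(H) < 0, so H is indefinite: neither convex nor concave.

neither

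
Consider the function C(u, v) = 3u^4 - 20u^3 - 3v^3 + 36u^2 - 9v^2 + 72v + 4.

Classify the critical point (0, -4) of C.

The mixed partial ∂²C/∂u∂v is 0, so the Hessian at any point is diag(C_uu, C_vv) = diag(12(3u^2 - 10u + 6), -18(v + 1)).
At (0, -4): H = diag(72, 54).
Both eigenvalues are positive, so H is positive definite: a local minimum.

local minimum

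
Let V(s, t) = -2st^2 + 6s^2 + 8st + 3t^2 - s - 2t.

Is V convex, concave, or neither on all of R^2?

The term -2st^2 is cubic, so the Hessian is not constant.
∂²V/∂t² = -4s + 6, which takes both signs as s varies (negative for sufficiently large s). A diagonal entry of the Hessian changing sign means the Hessian is neither positive- nor negative-semidefinite on all of R^2.

neither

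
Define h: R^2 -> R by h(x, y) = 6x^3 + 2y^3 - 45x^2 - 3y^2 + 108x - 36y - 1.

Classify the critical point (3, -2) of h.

saddle point

The mixed partial ∂²h/∂x∂y is 0, so the Hessian at any point is diag(h_xx, h_yy) = diag(18(2x - 5), 6(2y - 1)).
At (3, -2): H = diag(18, -30).
The eigenvalues have opposite signs, so H is indefinite: a saddle point.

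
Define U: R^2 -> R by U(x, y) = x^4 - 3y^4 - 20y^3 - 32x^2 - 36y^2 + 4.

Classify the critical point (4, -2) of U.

The mixed partial ∂²U/∂x∂y is 0, so the Hessian at any point is diag(U_xx, U_yy) = diag(4(3x^2 - 16), -12(3y^2 + 10y + 6)).
At (4, -2): H = diag(128, 24).
Both eigenvalues are positive, so H is positive definite: a local minimum.

local minimum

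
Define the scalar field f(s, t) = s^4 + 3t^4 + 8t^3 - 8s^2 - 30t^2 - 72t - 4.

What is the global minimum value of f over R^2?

f(s,t) separates as P(s) + Q(t) − 4, so its minimum is min P + min Q − 4.
P'(s) = 4s(s - 2)(s + 2) vanishes at s ∈ {-2, 0, 2}; Q'(t) = 12(t - 2)(t + 1)(t + 3) vanishes at t ∈ {-3, -1, 2}.
Local minima of P (where P''>0): P(-2)=-16, P(2)=-16. Local minima of Q: Q(-3)=-27, Q(2)=-152.
So the global minimum of f is P(-2) + Q(2) − 4 = -16 − 152 − 4 = -172, attained at (-2, 2).

-172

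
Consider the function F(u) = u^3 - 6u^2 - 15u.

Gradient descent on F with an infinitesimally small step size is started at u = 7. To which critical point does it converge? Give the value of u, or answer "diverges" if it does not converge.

F'(u) = 3(u - 5)(u + 1), so F'(7) = 48.
Gradient descent moves in the -F' direction, i.e. u is decreasing.
The nearest critical point in that direction is u = 5, where F'' = 18 > 0 (a local minimum). The iterate converges there.

5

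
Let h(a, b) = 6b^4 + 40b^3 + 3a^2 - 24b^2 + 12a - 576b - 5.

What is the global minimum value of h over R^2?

-849

h(a,b) separates as P(a) + Q(b) − 5, so its minimum is min P + min Q − 5.
P'(a) = 6a + 12 vanishes at a ∈ {-2}; Q'(b) = 24(b - 2)(b + 3)(b + 4) vanishes at b ∈ {-4, -3, 2}.
Local minima of P (where P''>0): P(-2)=-12. Local minima of Q: Q(-4)=896, Q(2)=-832.
So the global minimum of h is P(-2) + Q(2) − 5 = -12 − 832 − 5 = -849, attained at (-2, 2).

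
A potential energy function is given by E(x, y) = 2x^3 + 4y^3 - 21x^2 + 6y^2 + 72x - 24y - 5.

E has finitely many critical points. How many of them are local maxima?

E separates as a function of x plus a function of y, so ∇E=0 decouples.
∂E/∂x = 6(x - 4)(x - 3) = 0 at x ∈ {3, 4}; ∂E/∂y = 12(y - 1)(y + 2) = 0 at y ∈ {-2, 1}.
The Hessian is diagonal: diag(E_xx, E_yy). Second derivatives: E_xx(3)=-6, E_xx(4)=6; E_yy(-2)=-36, E_yy(1)=36.
Local maxima occur where both diagonal entries negative: (3, -2). Count: 1.

1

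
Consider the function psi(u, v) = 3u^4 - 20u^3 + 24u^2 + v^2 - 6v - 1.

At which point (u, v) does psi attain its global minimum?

(4, 3)

psi(u,v) separates as P(u) + Q(v) − 1, so its minimum is min P + min Q − 1.
P'(u) = 12u(u - 4)(u - 1) vanishes at u ∈ {0, 1, 4}; Q'(v) = 2v - 6 vanishes at v ∈ {3}.
Local minima of P (where P''>0): P(0)=0, P(4)=-128. Local minima of Q: Q(3)=-9.
So the global minimum of psi is P(4) + Q(3) − 1 = -128 − 9 − 1 = -138, attained at (4, 3).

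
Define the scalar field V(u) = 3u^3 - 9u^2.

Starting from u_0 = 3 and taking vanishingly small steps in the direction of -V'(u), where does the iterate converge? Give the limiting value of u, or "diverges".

2

V'(u) = 9u(u - 2), so V'(3) = 27.
Gradient descent moves in the -V' direction, i.e. u is decreasing.
The nearest critical point in that direction is u = 2, where V'' = 18 > 0 (a local minimum). The iterate converges there.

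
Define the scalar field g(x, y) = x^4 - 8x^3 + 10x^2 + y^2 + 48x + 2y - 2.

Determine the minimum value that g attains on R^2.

-32

g(x,y) separates as P(x) + Q(y) − 2, so its minimum is min P + min Q − 2.
P'(x) = 4(x - 4)(x - 3)(x + 1) vanishes at x ∈ {-1, 3, 4}; Q'(y) = 2y + 2 vanishes at y ∈ {-1}.
Local minima of P (where P''>0): P(-1)=-29, P(4)=96. Local minima of Q: Q(-1)=-1.
So the global minimum of g is P(-1) + Q(-1) − 2 = -29 − 1 − 2 = -32, attained at (-1, -1).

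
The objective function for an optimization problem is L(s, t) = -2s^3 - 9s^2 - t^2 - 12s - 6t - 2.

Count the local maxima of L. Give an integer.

1

L separates as a function of s plus a function of t, so ∇L=0 decouples.
∂L/∂s = -6(s + 1)(s + 2) = 0 at s ∈ {-2, -1}; ∂L/∂t = -2(t + 3) = 0 at t ∈ {-3}.
The Hessian is diagonal: diag(L_ss, L_tt). Second derivatives: L_ss(-2)=6, L_ss(-1)=-6; L_tt(-3)=-2.
Local maxima occur where both diagonal entries negative: (-1, -3). Count: 1.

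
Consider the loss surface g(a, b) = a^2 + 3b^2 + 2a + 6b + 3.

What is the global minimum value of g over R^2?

g(a,b) separates as P(a) + Q(b) + 3, so its minimum is min P + min Q + 3.
P'(a) = 2a + 2 vanishes at a ∈ {-1}; Q'(b) = 6b + 6 vanishes at b ∈ {-1}.
Local minima of P (where P''>0): P(-1)=-1. Local minima of Q: Q(-1)=-3.
So the global minimum of g is P(-1) + Q(-1) + 3 = -1 − 3 + 3 = -1, attained at (-1, -1).

-1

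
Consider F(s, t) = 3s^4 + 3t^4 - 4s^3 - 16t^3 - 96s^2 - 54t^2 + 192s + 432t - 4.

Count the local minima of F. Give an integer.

F separates as a function of s plus a function of t, so ∇F=0 decouples.
∂F/∂s = 12(s - 4)(s - 1)(s + 4) = 0 at s ∈ {-4, 1, 4}; ∂F/∂t = 12(t - 4)(t - 3)(t + 3) = 0 at t ∈ {-3, 3, 4}.
The Hessian is diagonal: diag(F_ss, F_tt). Second derivatives: F_ss(-4)=480, F_ss(1)=-180, F_ss(4)=288; F_tt(-3)=504, F_tt(3)=-72, F_tt(4)=84.
Local minima occur where both diagonal entries positive: (-4, -3), (-4, 4), (4, -3), (4, 4). Count: 4.

4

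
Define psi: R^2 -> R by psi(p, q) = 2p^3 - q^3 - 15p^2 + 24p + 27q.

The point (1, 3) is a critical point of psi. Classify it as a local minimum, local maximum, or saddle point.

The mixed partial ∂²psi/∂p∂q is 0, so the Hessian at any point is diag(psi_pp, psi_qq) = diag(6(2p - 5), -6q).
At (1, 3): H = diag(-18, -18).
Both eigenvalues are negative, so H is negative definite: a local maximum.

local maximum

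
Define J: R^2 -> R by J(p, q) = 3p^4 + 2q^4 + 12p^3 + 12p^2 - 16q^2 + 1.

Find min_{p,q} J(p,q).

J(p,q) separates as A(p) + B(q) + 1, so its minimum is min A + min B + 1.
A'(p) = 12p(p + 1)(p + 2) vanishes at p ∈ {-2, -1, 0}; B'(q) = 8q(q - 2)(q + 2) vanishes at q ∈ {-2, 0, 2}.
Local minima of A (where A''>0): A(-2)=0, A(0)=0. Local minima of B: B(-2)=-32, B(2)=-32.
So the global minimum of J is A(-2) + B(-2) + 1 = 0 − 32 + 1 = -31, attained at (-2, -2).

-31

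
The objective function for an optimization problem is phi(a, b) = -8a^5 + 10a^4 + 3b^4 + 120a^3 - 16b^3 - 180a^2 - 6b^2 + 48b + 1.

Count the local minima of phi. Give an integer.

4

phi separates as a function of a plus a function of b, so ∇phi=0 decouples.
∂phi/∂a = -40a(a - 3)(a - 1)(a + 3) = 0 at a ∈ {-3, 0, 1, 3}; ∂phi/∂b = 12(b - 4)(b - 1)(b + 1) = 0 at b ∈ {-1, 1, 4}.
The Hessian is diagonal: diag(phi_aa, phi_bb). Second derivatives: phi_aa(-3)=2880, phi_aa(0)=-360, phi_aa(1)=320, phi_aa(3)=-1440; phi_bb(-1)=120, phi_bb(1)=-72, phi_bb(4)=180.
Local minima occur where both diagonal entries positive: (-3, -1), (-3, 4), (1, -1), (1, 4). Count: 4.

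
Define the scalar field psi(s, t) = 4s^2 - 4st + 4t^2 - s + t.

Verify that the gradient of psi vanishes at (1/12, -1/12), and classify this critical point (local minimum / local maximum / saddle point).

∇psi = (8s - 4t - 1, -4s + 8t + 1); substituting (1/12, -1/12) gives ∇psi = (0, 0), so (1/12, -1/12) is indeed a critical point.
The Hessian of psi is constant: H = [[8, -4], [-4, 8]].
det(H) = 8·8 − (-4)² = 48.
det(H) > 0 and tr(H) = 16 > 0, so H is positive definite and the point is a local minimum.

local minimum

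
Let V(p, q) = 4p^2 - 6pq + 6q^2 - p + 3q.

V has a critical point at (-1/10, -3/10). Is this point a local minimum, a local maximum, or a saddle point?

The Hessian of V is constant: H = [[8, -6], [-6, 12]].
det(H) = 8·12 − (-6)² = 60.
det(H) > 0 and tr(H) = 20 > 0, so H is positive definite and the point is a local minimum.

local minimum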